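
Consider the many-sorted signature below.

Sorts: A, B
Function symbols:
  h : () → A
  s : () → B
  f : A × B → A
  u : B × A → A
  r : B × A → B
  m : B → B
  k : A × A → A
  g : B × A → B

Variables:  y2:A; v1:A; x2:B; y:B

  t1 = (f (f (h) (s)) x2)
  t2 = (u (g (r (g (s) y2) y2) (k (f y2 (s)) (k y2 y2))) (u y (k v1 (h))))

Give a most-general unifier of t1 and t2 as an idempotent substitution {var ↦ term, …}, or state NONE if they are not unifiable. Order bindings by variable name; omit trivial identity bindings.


NONE (not unifiable)

head clash or occurs-check failure — not unifiable


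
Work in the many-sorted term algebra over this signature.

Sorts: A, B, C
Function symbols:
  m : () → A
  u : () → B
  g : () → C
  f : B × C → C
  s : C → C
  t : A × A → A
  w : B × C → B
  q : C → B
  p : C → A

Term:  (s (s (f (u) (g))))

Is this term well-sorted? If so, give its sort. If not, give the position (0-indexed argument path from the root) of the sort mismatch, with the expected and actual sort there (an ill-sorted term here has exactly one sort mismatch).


      (u) : B
      (g) : C
    (f (u) (g)) : C
  (s (f (u) (g))) : C
(s (s (f (u) (g)))) : C

well-sorted; sort = C


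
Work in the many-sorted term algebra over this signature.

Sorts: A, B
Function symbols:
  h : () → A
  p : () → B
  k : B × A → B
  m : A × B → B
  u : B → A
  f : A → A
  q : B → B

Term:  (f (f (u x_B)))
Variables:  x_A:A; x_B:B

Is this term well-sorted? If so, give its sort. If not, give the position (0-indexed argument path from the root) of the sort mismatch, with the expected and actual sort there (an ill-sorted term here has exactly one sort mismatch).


well-sorted; sort = A

      x_B : B
    (u x_B) : A
  (f (u x_B)) : A
(f (f (u x_B))) : A


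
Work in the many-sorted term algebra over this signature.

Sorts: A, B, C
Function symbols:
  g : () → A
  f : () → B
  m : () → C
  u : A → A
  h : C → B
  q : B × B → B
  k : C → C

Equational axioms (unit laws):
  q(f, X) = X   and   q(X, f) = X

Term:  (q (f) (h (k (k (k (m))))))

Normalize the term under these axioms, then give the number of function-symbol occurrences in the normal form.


size = 5

1. (q (f) (h (k (k (k (m))))))  →  (h (k (k (k (m)))))
normal form: (h (k (k (k (m)))))


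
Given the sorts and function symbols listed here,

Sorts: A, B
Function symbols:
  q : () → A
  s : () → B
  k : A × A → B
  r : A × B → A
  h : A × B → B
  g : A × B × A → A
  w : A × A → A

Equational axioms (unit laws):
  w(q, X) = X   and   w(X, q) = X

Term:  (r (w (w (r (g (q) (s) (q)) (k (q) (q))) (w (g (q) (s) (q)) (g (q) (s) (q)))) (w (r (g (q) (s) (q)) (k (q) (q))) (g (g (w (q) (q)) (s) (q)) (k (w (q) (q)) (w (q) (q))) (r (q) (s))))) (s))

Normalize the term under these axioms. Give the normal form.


normal form = (r (w (w (r (g (q) (s) (q)) (k (q) (q))) (w (g (q) (s) (q)) (g (q) (s) (q)))) (w (r (g (q) (s) (q)) (k (q) (q))) (g (g (q) (s) (q)) (k (q) (q)) (r (q) (s))))) (s))

1. (r (w (w (r (g (q) (s) (q)) (k (q) (q))) (w (g (q) (s) (q)) (g (q) (s) (q)))) (w (r (g (q) (s) (q)) (k (q) (q))) (g (g (w (q) (q)) (s) (q)) (k (w (q) (q)) (w (q) (q))) (r (q) (s))))) (s))  →  (r (w (w (r (g (q) (s) (q)) (k (q) (q))) (w (g (q) (s) (q)) (g (q) (s) (q)))) (w (r (g (q) (s) (q)) (k (q) (q))) (g (g (q) (s) (q)) (k (w (q) (q)) (w (q) (q))) (r (q) (s))))) (s))
2. (r (w (w (r (g (q) (s) (q)) (k (q) (q))) (w (g (q) (s) (q)) (g (q) (s) (q)))) (w (r (g (q) (s) (q)) (k (q) (q))) (g (g (q) (s) (q)) (k (w (q) (q)) (w (q) (q))) (r (q) (s))))) (s))  →  (r (w (w (r (g (q) (s) (q)) (k (q) (q))) (w (g (q) (s) (q)) (g (q) (s) (q)))) (w (r (g (q) (s) (q)) (k (q) (q))) (g (g (q) (s) (q)) (k (q) (w (q) (q))) (r (q) (s))))) (s))
3. (r (w (w (r (g (q) (s) (q)) (k (q) (q))) (w (g (q) (s) (q)) (g (q) (s) (q)))) (w (r (g (q) (s) (q)) (k (q) (q))) (g (g (q) (s) (q)) (k (q) (w (q) (q))) (r (q) (s))))) (s))  →  (r (w (w (r (g (q) (s) (q)) (k (q) (q))) (w (g (q) (s) (q)) (g (q) (s) (q)))) (w (r (g (q) (s) (q)) (k (q) (q))) (g (g (q) (s) (q)) (k (q) (q)) (r (q) (s))))) (s))


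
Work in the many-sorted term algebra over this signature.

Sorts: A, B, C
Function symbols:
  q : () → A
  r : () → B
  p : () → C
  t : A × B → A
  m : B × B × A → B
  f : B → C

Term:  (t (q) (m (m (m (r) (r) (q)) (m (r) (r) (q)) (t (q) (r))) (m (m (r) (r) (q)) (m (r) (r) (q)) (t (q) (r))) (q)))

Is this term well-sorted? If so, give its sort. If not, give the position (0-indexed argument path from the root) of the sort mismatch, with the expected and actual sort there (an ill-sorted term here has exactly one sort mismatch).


  (q) : A
        (r) : B
        (r) : B
        (q) : A
      (m (r) (r) (q)) : B
        (r) : B
        (r) : B
        (q) : A
      (m (r) (r) (q)) : B
        (q) : A
        (r) : B
      (t (q) (r)) : A
    (m (m (r) (r) (q)) (m (r) (r) (q)) (t (q) (r))) : B
        (r) : B
        (r) : B
        (q) : A
      (m (r) (r) (q)) : B
        (r) : B
        (r) : B
        (q) : A
      (m (r) (r) (q)) : B
        (q) : A
        (r) : B
      (t (q) (r)) : A
    (m (m (r) (r) (q)) (m (r) (r) (q)) (t (q) (r))) : B
    (q) : A
  (m (m (m (r) (r) (q)) (m (r) (r) (q)) (t (q) (r))) (m (m (r) (r) (q)) (m (r) (r) (q)) (t (q) (r))) (q)) : B
(t (q) (m (m (m (r) (r) (q)) (m (r) (r) (q)) (t (q) (r))) (m (m (r) (r) (q)) (m (r) (r) (q)) (t (q) (r))) (q))) : A

well-sorted; sort = A


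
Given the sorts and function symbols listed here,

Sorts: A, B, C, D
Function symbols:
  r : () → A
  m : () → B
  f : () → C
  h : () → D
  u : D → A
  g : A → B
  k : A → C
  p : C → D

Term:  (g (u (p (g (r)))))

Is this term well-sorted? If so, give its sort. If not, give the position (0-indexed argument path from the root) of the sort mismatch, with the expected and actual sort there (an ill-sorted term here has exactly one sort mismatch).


        (r) : A
      (g (r)) : B
    (p (g (r))) : ✗ arg 0 at [0, 0, 0] has sort B, expected C

ill-sorted at position [0, 0, 0]: expected C, got B


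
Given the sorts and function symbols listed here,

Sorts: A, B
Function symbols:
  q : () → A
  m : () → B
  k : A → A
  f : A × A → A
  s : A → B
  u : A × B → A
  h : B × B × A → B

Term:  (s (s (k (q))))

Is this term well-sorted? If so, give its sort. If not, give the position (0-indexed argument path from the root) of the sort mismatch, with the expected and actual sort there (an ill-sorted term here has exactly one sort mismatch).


      (q) : A
    (k (q)) : A
  (s (k (q))) : B
(s (s (k (q)))) : ✗ arg 0 at [0] has sort B, expected A

ill-sorted at position [0]: expected A, got B


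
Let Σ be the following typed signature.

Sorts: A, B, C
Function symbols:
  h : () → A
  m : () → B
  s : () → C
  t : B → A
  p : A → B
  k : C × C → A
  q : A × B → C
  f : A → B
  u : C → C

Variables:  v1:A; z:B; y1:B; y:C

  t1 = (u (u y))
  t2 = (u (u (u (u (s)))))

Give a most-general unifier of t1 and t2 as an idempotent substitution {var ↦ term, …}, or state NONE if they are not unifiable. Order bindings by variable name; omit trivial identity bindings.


{y ↦ (u (u (s)))}


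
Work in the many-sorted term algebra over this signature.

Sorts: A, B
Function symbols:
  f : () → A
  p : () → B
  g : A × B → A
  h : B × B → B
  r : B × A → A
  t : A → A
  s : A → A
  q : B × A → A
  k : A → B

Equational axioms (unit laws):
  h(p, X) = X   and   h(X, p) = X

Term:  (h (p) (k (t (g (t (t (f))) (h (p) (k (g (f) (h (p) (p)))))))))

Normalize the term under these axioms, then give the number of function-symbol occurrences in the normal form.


size = 10

1. (h (p) (k (t (g (t (t (f))) (h (p) (k (g (f) (h (p) (p)))))))))  →  (k (t (g (t (t (f))) (h (p) (k (g (f) (h (p) (p))))))))
2. (k (t (g (t (t (f))) (h (p) (k (g (f) (h (p) (p))))))))  →  (k (t (g (t (t (f))) (k (g (f) (h (p) (p)))))))
3. (k (t (g (t (t (f))) (k (g (f) (h (p) (p)))))))  →  (k (t (g (t (t (f))) (k (g (f) (p))))))
normal form: (k (t (g (t (t (f))) (k (g (f) (p))))))


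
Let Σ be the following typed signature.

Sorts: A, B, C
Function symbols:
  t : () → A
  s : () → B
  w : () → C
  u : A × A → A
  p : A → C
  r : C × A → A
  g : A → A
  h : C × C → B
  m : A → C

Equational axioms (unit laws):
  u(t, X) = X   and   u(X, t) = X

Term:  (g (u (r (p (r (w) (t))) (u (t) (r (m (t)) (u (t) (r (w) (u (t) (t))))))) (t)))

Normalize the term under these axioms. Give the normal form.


1. (g (u (r (p (r (w) (t))) (u (t) (r (m (t)) (u (t) (r (w) (u (t) (t))))))) (t)))  →  (g (r (p (r (w) (t))) (u (t) (r (m (t)) (u (t) (r (w) (u (t) (t))))))))
2. (g (r (p (r (w) (t))) (u (t) (r (m (t)) (u (t) (r (w) (u (t) (t))))))))  →  (g (r (p (r (w) (t))) (r (m (t)) (u (t) (r (w) (u (t) (t)))))))
3. (g (r (p (r (w) (t))) (r (m (t)) (u (t) (r (w) (u (t) (t)))))))  →  (g (r (p (r (w) (t))) (r (m (t)) (r (w) (u (t) (t))))))
4. (g (r (p (r (w) (t))) (r (m (t)) (r (w) (u (t) (t))))))  →  (g (r (p (r (w) (t))) (r (m (t)) (r (w) (t)))))

normal form = (g (r (p (r (w) (t))) (r (m (t)) (r (w) (t)))))


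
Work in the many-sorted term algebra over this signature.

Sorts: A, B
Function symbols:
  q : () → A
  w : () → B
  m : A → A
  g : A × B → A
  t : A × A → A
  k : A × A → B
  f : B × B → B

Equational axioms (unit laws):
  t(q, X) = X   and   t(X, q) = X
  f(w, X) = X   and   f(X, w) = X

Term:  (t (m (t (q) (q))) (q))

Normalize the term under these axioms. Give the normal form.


1. (t (m (t (q) (q))) (q))  →  (m (t (q) (q)))
2. (m (t (q) (q)))  →  (m (q))

normal form = (m (q))


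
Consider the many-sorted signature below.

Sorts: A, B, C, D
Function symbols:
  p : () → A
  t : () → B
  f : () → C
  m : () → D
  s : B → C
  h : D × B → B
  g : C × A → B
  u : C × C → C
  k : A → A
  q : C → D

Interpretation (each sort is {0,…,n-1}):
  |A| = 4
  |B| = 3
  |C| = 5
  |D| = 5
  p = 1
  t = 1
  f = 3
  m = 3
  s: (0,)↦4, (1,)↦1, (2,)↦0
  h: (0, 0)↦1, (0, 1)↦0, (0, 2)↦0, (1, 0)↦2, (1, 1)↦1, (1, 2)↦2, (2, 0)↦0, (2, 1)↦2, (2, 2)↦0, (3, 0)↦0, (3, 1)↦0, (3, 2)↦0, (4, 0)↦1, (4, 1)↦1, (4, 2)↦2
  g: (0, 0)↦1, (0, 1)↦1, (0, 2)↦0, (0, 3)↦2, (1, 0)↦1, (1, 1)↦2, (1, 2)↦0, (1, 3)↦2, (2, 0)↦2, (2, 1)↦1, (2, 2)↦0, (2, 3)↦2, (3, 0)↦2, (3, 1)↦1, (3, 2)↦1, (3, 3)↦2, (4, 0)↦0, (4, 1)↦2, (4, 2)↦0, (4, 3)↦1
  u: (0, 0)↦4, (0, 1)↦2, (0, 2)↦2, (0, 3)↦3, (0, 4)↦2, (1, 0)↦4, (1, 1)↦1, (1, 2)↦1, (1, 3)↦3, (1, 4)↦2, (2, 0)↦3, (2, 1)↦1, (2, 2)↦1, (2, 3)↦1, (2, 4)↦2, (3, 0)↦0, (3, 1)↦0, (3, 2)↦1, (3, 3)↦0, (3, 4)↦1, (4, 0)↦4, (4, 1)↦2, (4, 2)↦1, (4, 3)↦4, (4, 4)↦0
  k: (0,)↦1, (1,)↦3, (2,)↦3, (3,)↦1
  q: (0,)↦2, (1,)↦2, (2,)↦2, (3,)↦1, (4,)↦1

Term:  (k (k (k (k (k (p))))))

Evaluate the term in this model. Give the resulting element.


  p = 1
  (k (p)) = k(1,) = 3
  (k (k (p))) = k(3,) = 1
  (k (k (k (p)))) = k(1,) = 3
  (k (k (k (k (p))))) = k(3,) = 1
  (k (k (k (k (k (p)))))) = k(1,) = 3

value = 3


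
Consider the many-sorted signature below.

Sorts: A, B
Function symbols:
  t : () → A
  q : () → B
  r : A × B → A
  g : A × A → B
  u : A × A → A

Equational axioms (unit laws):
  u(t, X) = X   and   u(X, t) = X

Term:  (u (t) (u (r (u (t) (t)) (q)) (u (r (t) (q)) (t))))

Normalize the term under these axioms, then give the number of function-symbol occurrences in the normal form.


1. (u (t) (u (r (u (t) (t)) (q)) (u (r (t) (q)) (t))))  →  (u (r (u (t) (t)) (q)) (u (r (t) (q)) (t)))
2. (u (r (u (t) (t)) (q)) (u (r (t) (q)) (t)))  →  (u (r (t) (q)) (u (r (t) (q)) (t)))
3. (u (r (t) (q)) (u (r (t) (q)) (t)))  →  (u (r (t) (q)) (r (t) (q)))
normal form: (u (r (t) (q)) (r (t) (q)))

size = 7


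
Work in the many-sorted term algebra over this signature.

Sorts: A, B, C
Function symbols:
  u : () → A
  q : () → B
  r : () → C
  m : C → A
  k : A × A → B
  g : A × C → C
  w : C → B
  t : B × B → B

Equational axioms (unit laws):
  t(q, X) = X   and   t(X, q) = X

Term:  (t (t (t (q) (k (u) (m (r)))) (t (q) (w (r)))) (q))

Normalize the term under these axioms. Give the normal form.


normal form = (t (k (u) (m (r))) (w (r)))

1. (t (t (t (q) (k (u) (m (r)))) (t (q) (w (r)))) (q))  →  (t (t (q) (k (u) (m (r)))) (t (q) (w (r))))
2. (t (t (q) (k (u) (m (r)))) (t (q) (w (r))))  →  (t (k (u) (m (r))) (t (q) (w (r))))
3. (t (k (u) (m (r))) (t (q) (w (r))))  →  (t (k (u) (m (r))) (w (r)))


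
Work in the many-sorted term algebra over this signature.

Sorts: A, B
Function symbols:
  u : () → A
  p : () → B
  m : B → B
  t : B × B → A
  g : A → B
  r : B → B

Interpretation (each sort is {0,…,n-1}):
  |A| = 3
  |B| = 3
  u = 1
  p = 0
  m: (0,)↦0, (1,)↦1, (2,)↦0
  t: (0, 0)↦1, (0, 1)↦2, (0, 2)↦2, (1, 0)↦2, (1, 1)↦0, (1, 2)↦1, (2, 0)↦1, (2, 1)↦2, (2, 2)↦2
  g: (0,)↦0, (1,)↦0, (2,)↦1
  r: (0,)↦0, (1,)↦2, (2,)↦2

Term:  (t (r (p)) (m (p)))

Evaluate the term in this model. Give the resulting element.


  p = 0
  (r (p)) = r(0,) = 0
  p = 0
  (m (p)) = m(0,) = 0
  (t (r (p)) (m (p))) = t(0, 0) = 1

value = 1


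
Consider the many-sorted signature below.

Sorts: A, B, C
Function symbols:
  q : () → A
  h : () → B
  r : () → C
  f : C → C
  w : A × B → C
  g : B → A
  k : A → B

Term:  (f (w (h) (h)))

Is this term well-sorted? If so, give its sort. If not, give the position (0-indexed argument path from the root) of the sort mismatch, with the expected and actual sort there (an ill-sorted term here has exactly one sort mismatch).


    (h) : B
    (h) : B
  (w (h) (h)) : ✗ arg 0 at [0, 0] has sort B, expected A

ill-sorted at position [0, 0]: expected A, got B


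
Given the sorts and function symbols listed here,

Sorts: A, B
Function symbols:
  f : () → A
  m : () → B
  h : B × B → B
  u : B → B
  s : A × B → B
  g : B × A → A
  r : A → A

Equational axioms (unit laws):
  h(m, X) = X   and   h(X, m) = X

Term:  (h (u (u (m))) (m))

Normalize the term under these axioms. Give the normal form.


1. (h (u (u (m))) (m))  →  (u (u (m)))

normal form = (u (u (m)))


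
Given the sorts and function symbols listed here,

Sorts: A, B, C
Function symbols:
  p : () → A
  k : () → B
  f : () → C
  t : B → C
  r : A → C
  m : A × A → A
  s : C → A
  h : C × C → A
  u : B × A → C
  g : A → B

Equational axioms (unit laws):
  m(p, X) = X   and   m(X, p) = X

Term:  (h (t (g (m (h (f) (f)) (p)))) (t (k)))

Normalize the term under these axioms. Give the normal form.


1. (h (t (g (m (h (f) (f)) (p)))) (t (k)))  →  (h (t (g (h (f) (f)))) (t (k)))

normal form = (h (t (g (h (f) (f)))) (t (k)))


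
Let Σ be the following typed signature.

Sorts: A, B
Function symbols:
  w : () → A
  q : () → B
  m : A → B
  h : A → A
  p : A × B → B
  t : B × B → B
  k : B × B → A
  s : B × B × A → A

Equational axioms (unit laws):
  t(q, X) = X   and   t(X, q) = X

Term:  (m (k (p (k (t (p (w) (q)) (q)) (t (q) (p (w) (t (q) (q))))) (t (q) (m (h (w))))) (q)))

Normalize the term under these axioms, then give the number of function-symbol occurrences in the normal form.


size = 14

1. (m (k (p (k (t (p (w) (q)) (q)) (t (q) (p (w) (t (q) (q))))) (t (q) (m (h (w))))) (q)))  →  (m (k (p (k (p (w) (q)) (t (q) (p (w) (t (q) (q))))) (t (q) (m (h (w))))) (q)))
2. (m (k (p (k (p (w) (q)) (t (q) (p (w) (t (q) (q))))) (t (q) (m (h (w))))) (q)))  →  (m (k (p (k (p (w) (q)) (p (w) (t (q) (q)))) (t (q) (m (h (w))))) (q)))
3. (m (k (p (k (p (w) (q)) (p (w) (t (q) (q)))) (t (q) (m (h (w))))) (q)))  →  (m (k (p (k (p (w) (q)) (p (w) (q))) (t (q) (m (h (w))))) (q)))
4. (m (k (p (k (p (w) (q)) (p (w) (q))) (t (q) (m (h (w))))) (q)))  →  (m (k (p (k (p (w) (q)) (p (w) (q))) (m (h (w)))) (q)))
normal form: (m (k (p (k (p (w) (q)) (p (w) (q))) (m (h (w)))) (q)))


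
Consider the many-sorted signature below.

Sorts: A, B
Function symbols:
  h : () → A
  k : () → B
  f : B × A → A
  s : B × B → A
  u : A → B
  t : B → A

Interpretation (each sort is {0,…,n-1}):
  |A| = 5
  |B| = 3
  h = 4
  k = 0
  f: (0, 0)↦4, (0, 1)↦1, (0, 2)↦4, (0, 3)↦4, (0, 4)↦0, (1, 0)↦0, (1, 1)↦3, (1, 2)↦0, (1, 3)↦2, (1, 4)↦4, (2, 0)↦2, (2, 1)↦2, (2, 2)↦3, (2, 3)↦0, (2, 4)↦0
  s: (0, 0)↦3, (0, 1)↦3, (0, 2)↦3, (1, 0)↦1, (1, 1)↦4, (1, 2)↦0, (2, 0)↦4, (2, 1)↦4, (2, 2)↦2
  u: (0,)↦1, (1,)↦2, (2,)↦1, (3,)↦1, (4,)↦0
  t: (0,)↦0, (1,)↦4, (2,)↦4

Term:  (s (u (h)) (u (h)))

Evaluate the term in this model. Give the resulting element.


value = 3

  h = 4
  (u (h)) = u(4,) = 0
  h = 4
  (u (h)) = u(4,) = 0
  (s (u (h)) (u (h))) = s(0, 0) = 3


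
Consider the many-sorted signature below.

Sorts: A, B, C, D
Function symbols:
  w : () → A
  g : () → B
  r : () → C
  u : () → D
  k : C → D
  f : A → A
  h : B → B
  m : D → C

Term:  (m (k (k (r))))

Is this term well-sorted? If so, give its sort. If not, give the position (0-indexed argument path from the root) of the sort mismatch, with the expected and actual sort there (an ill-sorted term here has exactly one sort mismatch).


      (r) : C
    (k (r)) : D
  (k (k (r))) : ✗ arg 0 at [0, 0] has sort D, expected C

ill-sorted at position [0, 0]: expected C, got D


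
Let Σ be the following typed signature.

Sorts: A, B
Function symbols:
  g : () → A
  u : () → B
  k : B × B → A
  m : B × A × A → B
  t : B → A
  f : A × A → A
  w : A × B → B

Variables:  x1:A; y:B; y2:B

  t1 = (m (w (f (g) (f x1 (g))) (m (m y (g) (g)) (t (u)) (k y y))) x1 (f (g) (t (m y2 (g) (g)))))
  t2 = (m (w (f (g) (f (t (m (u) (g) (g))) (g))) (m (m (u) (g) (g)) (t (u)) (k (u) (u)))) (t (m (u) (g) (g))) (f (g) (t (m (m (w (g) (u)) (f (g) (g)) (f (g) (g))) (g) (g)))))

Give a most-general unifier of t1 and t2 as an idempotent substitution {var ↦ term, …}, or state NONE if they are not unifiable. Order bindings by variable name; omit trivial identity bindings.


{x1 ↦ (t (m (u) (g) (g))), y ↦ (u), y2 ↦ (m (w (g) (u)) (f (g) (g)) (f (g) (g)))}


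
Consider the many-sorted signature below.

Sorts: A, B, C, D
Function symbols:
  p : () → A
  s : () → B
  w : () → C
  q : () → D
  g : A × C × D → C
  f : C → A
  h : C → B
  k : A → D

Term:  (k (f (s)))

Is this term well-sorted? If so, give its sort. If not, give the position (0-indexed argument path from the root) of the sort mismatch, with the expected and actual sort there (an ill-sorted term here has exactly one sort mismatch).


ill-sorted at position [0, 0]: expected C, got B

    (s) : B
  (f (s)) : ✗ arg 0 at [0, 0] has sort B, expected C


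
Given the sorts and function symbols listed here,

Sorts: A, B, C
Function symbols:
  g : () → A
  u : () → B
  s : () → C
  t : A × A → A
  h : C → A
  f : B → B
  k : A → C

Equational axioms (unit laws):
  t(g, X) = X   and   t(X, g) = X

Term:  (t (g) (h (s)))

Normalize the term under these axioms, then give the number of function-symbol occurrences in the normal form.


1. (t (g) (h (s)))  →  (h (s))
normal form: (h (s))

size = 2


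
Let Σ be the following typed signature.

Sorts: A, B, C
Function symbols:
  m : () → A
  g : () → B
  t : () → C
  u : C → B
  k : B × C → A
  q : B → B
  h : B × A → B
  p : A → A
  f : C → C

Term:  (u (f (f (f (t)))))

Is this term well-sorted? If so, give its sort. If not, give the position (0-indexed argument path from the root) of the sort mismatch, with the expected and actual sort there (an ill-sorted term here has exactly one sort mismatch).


        (t) : C
      (f (t)) : C
    (f (f (t))) : C
  (f (f (f (t)))) : C
(u (f (f (f (t))))) : B

well-sorted; sort = B


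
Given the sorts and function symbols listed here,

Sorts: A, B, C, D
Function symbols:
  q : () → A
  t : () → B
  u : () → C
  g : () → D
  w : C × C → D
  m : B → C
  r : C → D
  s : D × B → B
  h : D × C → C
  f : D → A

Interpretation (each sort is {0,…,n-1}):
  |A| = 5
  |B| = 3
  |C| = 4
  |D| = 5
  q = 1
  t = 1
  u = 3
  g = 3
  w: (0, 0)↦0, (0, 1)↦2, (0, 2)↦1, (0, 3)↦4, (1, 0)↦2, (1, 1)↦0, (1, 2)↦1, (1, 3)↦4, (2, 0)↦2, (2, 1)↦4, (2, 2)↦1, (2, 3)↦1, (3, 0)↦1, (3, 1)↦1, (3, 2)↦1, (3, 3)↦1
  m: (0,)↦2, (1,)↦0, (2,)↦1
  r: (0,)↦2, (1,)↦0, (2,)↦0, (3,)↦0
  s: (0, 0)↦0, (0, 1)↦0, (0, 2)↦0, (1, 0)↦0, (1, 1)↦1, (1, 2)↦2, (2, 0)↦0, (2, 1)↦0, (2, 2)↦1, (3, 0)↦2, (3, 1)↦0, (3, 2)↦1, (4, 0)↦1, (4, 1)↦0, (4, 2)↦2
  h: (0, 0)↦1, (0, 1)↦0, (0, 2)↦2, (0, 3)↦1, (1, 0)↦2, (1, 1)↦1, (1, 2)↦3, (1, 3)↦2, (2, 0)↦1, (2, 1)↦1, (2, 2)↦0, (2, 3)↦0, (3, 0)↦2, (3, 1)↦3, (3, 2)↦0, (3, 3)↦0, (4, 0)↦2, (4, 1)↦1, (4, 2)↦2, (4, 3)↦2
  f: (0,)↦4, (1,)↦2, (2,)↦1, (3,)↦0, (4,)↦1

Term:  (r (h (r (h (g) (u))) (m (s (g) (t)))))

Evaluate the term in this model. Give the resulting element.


value = 2

  g = 3
  u = 3
  (h (g) (u)) = h(3, 3) = 0
  (r (h (g) (u))) = r(0,) = 2
  g = 3
  t = 1
  (s (g) (t)) = s(3, 1) = 0
  (m (s (g) (t))) = m(0,) = 2
  (h (r (h (g) (u))) (m (s (g) (t)))) = h(2, 2) = 0
  (r (h (r (h (g) (u))) (m (s (g) (t))))) = r(0,) = 2


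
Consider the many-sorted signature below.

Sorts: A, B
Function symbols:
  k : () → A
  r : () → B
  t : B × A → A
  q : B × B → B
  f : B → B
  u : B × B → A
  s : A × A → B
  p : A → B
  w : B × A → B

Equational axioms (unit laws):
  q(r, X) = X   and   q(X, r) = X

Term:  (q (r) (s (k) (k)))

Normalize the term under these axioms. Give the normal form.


normal form = (s (k) (k))

1. (q (r) (s (k) (k)))  →  (s (k) (k))


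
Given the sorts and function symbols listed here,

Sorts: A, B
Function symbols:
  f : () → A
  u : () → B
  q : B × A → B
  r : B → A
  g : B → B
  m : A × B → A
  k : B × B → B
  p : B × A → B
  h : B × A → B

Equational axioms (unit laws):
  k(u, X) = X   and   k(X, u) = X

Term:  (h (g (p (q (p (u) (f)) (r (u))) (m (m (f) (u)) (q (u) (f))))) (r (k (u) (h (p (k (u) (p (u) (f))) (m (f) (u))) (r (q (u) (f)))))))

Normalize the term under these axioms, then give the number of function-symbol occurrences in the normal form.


size = 29

1. (h (g (p (q (p (u) (f)) (r (u))) (m (m (f) (u)) (q (u) (f))))) (r (k (u) (h (p (k (u) (p (u) (f))) (m (f) (u))) (r (q (u) (f)))))))  →  (h (g (p (q (p (u) (f)) (r (u))) (m (m (f) (u)) (q (u) (f))))) (r (h (p (k (u) (p (u) (f))) (m (f) (u))) (r (q (u) (f))))))
2. (h (g (p (q (p (u) (f)) (r (u))) (m (m (f) (u)) (q (u) (f))))) (r (h (p (k (u) (p (u) (f))) (m (f) (u))) (r (q (u) (f))))))  →  (h (g (p (q (p (u) (f)) (r (u))) (m (m (f) (u)) (q (u) (f))))) (r (h (p (p (u) (f)) (m (f) (u))) (r (q (u) (f))))))
normal form: (h (g (p (q (p (u) (f)) (r (u))) (m (m (f) (u)) (q (u) (f))))) (r (h (p (p (u) (f)) (m (f) (u))) (r (q (u) (f))))))


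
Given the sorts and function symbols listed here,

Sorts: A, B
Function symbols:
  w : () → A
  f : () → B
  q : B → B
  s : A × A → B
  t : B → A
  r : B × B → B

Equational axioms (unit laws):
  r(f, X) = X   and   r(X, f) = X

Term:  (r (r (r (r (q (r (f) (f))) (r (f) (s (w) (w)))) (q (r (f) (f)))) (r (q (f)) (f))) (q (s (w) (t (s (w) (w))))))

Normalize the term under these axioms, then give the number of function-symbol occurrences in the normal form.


1. (r (r (r (r (q (r (f) (f))) (r (f) (s (w) (w)))) (q (r (f) (f)))) (r (q (f)) (f))) (q (s (w) (t (s (w) (w))))))  →  (r (r (r (r (q (f)) (r (f) (s (w) (w)))) (q (r (f) (f)))) (r (q (f)) (f))) (q (s (w) (t (s (w) (w))))))
2. (r (r (r (r (q (f)) (r (f) (s (w) (w)))) (q (r (f) (f)))) (r (q (f)) (f))) (q (s (w) (t (s (w) (w))))))  →  (r (r (r (r (q (f)) (s (w) (w))) (q (r (f) (f)))) (r (q (f)) (f))) (q (s (w) (t (s (w) (w))))))
3. (r (r (r (r (q (f)) (s (w) (w))) (q (r (f) (f)))) (r (q (f)) (f))) (q (s (w) (t (s (w) (w))))))  →  (r (r (r (r (q (f)) (s (w) (w))) (q (f))) (r (q (f)) (f))) (q (s (w) (t (s (w) (w))))))
4. (r (r (r (r (q (f)) (s (w) (w))) (q (f))) (r (q (f)) (f))) (q (s (w) (t (s (w) (w))))))  →  (r (r (r (r (q (f)) (s (w) (w))) (q (f))) (q (f))) (q (s (w) (t (s (w) (w))))))
normal form: (r (r (r (r (q (f)) (s (w) (w))) (q (f))) (q (f))) (q (s (w) (t (s (w) (w))))))

size = 20


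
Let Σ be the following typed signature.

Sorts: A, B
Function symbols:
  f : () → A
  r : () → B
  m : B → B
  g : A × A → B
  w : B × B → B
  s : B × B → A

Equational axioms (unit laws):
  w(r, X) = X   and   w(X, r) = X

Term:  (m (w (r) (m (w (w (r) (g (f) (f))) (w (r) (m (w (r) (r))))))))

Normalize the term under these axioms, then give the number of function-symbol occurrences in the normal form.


1. (m (w (r) (m (w (w (r) (g (f) (f))) (w (r) (m (w (r) (r))))))))  →  (m (m (w (w (r) (g (f) (f))) (w (r) (m (w (r) (r)))))))
2. (m (m (w (w (r) (g (f) (f))) (w (r) (m (w (r) (r)))))))  →  (m (m (w (g (f) (f)) (w (r) (m (w (r) (r)))))))
3. (m (m (w (g (f) (f)) (w (r) (m (w (r) (r)))))))  →  (m (m (w (g (f) (f)) (m (w (r) (r))))))
4. (m (m (w (g (f) (f)) (m (w (r) (r))))))  →  (m (m (w (g (f) (f)) (m (r)))))
normal form: (m (m (w (g (f) (f)) (m (r)))))

size = 8


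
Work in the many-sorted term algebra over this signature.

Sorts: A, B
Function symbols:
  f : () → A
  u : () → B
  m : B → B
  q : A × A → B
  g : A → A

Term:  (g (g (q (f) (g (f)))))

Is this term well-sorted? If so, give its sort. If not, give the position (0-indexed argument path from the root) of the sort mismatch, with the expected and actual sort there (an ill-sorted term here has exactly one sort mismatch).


ill-sorted at position [0, 0]: expected A, got B

      (f) : A
        (f) : A
      (g (f)) : A
    (q (f) (g (f))) : B
  (g (q (f) (g (f)))) : ✗ arg 0 at [0, 0] has sort B, expected A


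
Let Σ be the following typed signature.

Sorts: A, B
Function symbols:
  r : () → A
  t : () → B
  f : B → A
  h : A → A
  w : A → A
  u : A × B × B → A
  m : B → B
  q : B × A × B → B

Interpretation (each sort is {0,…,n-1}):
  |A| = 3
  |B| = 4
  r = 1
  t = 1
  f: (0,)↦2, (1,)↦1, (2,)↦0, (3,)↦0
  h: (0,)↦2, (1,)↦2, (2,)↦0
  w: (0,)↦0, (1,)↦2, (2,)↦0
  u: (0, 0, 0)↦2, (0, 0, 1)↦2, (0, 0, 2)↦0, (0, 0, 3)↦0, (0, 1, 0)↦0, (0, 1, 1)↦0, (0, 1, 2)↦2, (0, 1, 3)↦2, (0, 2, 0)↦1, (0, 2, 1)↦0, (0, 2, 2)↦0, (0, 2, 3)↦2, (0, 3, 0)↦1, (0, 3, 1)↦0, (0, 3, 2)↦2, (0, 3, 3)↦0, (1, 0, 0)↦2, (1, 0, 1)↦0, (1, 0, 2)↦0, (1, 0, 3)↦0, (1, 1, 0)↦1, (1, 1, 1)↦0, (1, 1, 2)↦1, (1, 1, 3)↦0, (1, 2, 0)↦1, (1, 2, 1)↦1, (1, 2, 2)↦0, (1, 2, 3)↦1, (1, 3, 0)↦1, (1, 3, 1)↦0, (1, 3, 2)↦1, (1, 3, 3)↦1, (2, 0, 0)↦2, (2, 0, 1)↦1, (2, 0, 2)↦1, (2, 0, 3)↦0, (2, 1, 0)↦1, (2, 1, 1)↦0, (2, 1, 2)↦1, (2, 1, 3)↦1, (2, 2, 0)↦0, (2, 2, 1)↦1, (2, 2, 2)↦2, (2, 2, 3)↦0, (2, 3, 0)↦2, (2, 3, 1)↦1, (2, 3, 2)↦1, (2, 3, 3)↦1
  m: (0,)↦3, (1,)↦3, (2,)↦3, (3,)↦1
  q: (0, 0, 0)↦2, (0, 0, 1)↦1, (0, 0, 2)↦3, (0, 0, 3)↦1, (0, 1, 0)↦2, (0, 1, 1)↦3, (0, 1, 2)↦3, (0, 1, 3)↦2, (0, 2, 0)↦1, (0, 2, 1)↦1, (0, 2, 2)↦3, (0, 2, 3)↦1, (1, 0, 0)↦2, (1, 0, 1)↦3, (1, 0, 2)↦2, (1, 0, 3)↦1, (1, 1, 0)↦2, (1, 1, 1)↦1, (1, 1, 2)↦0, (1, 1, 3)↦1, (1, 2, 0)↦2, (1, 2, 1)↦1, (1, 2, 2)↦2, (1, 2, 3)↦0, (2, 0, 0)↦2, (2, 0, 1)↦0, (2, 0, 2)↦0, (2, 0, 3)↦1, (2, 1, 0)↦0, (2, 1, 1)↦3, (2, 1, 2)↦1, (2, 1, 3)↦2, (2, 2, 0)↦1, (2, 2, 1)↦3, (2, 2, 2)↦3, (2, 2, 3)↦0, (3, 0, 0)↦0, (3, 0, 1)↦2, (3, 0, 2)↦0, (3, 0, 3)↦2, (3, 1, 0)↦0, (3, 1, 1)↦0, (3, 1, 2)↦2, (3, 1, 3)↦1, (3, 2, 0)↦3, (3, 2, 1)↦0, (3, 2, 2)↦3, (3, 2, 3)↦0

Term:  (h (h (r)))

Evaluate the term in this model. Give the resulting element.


value = 0

  r = 1
  (h (r)) = h(1,) = 2
  (h (h (r))) = h(2,) = 0


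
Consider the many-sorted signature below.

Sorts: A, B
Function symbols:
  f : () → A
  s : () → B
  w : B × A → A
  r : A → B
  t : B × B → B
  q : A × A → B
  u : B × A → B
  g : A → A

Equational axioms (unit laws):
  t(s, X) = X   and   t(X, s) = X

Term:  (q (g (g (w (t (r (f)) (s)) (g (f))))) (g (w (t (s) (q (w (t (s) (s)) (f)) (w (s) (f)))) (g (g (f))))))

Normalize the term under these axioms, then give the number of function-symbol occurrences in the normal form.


1. (q (g (g (w (t (r (f)) (s)) (g (f))))) (g (w (t (s) (q (w (t (s) (s)) (f)) (w (s) (f)))) (g (g (f))))))  →  (q (g (g (w (r (f)) (g (f))))) (g (w (t (s) (q (w (t (s) (s)) (f)) (w (s) (f)))) (g (g (f))))))
2. (q (g (g (w (r (f)) (g (f))))) (g (w (t (s) (q (w (t (s) (s)) (f)) (w (s) (f)))) (g (g (f))))))  →  (q (g (g (w (r (f)) (g (f))))) (g (w (q (w (t (s) (s)) (f)) (w (s) (f))) (g (g (f))))))
3. (q (g (g (w (r (f)) (g (f))))) (g (w (q (w (t (s) (s)) (f)) (w (s) (f))) (g (g (f))))))  →  (q (g (g (w (r (f)) (g (f))))) (g (w (q (w (s) (f)) (w (s) (f))) (g (g (f))))))
normal form: (q (g (g (w (r (f)) (g (f))))) (g (w (q (w (s) (f)) (w (s) (f))) (g (g (f))))))

size = 20


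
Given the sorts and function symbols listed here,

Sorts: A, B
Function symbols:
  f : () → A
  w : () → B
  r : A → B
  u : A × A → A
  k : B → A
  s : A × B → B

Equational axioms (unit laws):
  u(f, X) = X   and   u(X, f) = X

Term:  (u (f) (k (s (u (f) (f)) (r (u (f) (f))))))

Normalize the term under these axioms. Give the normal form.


normal form = (k (s (f) (r (f))))

1. (u (f) (k (s (u (f) (f)) (r (u (f) (f))))))  →  (k (s (u (f) (f)) (r (u (f) (f)))))
2. (k (s (u (f) (f)) (r (u (f) (f)))))  →  (k (s (f) (r (u (f) (f)))))
3. (k (s (f) (r (u (f) (f)))))  →  (k (s (f) (r (f))))


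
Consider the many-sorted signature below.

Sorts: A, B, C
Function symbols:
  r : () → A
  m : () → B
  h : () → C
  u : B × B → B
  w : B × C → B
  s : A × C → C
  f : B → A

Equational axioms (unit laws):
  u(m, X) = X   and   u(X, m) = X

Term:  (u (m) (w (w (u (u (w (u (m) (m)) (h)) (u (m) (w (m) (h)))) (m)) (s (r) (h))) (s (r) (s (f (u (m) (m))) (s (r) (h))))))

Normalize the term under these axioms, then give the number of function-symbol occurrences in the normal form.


size = 20

1. (u (m) (w (w (u (u (w (u (m) (m)) (h)) (u (m) (w (m) (h)))) (m)) (s (r) (h))) (s (r) (s (f (u (m) (m))) (s (r) (h))))))  →  (w (w (u (u (w (u (m) (m)) (h)) (u (m) (w (m) (h)))) (m)) (s (r) (h))) (s (r) (s (f (u (m) (m))) (s (r) (h)))))
2. (w (w (u (u (w (u (m) (m)) (h)) (u (m) (w (m) (h)))) (m)) (s (r) (h))) (s (r) (s (f (u (m) (m))) (s (r) (h)))))  →  (w (w (u (w (u (m) (m)) (h)) (u (m) (w (m) (h)))) (s (r) (h))) (s (r) (s (f (u (m) (m))) (s (r) (h)))))
3. (w (w (u (w (u (m) (m)) (h)) (u (m) (w (m) (h)))) (s (r) (h))) (s (r) (s (f (u (m) (m))) (s (r) (h)))))  →  (w (w (u (w (m) (h)) (u (m) (w (m) (h)))) (s (r) (h))) (s (r) (s (f (u (m) (m))) (s (r) (h)))))
4. (w (w (u (w (m) (h)) (u (m) (w (m) (h)))) (s (r) (h))) (s (r) (s (f (u (m) (m))) (s (r) (h)))))  →  (w (w (u (w (m) (h)) (w (m) (h))) (s (r) (h))) (s (r) (s (f (u (m) (m))) (s (r) (h)))))
5. (w (w (u (w (m) (h)) (w (m) (h))) (s (r) (h))) (s (r) (s (f (u (m) (m))) (s (r) (h)))))  →  (w (w (u (w (m) (h)) (w (m) (h))) (s (r) (h))) (s (r) (s (f (m)) (s (r) (h)))))
normal form: (w (w (u (w (m) (h)) (w (m) (h))) (s (r) (h))) (s (r) (s (f (m)) (s (r) (h)))))


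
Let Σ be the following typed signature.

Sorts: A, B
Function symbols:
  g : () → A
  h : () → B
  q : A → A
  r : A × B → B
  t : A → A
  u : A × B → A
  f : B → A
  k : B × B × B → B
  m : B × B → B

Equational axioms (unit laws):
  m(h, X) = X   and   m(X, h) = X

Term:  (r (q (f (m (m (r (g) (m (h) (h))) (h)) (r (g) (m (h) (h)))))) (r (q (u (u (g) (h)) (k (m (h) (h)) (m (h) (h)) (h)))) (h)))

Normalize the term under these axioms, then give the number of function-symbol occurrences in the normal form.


1. (r (q (f (m (m (r (g) (m (h) (h))) (h)) (r (g) (m (h) (h)))))) (r (q (u (u (g) (h)) (k (m (h) (h)) (m (h) (h)) (h)))) (h)))  →  (r (q (f (m (r (g) (m (h) (h))) (r (g) (m (h) (h)))))) (r (q (u (u (g) (h)) (k (m (h) (h)) (m (h) (h)) (h)))) (h)))
2. (r (q (f (m (r (g) (m (h) (h))) (r (g) (m (h) (h)))))) (r (q (u (u (g) (h)) (k (m (h) (h)) (m (h) (h)) (h)))) (h)))  →  (r (q (f (m (r (g) (h)) (r (g) (m (h) (h)))))) (r (q (u (u (g) (h)) (k (m (h) (h)) (m (h) (h)) (h)))) (h)))
3. (r (q (f (m (r (g) (h)) (r (g) (m (h) (h)))))) (r (q (u (u (g) (h)) (k (m (h) (h)) (m (h) (h)) (h)))) (h)))  →  (r (q (f (m (r (g) (h)) (r (g) (h))))) (r (q (u (u (g) (h)) (k (m (h) (h)) (m (h) (h)) (h)))) (h)))
4. (r (q (f (m (r (g) (h)) (r (g) (h))))) (r (q (u (u (g) (h)) (k (m (h) (h)) (m (h) (h)) (h)))) (h)))  →  (r (q (f (m (r (g) (h)) (r (g) (h))))) (r (q (u (u (g) (h)) (k (h) (m (h) (h)) (h)))) (h)))
5. (r (q (f (m (r (g) (h)) (r (g) (h))))) (r (q (u (u (g) (h)) (k (h) (m (h) (h)) (h)))) (h)))  →  (r (q (f (m (r (g) (h)) (r (g) (h))))) (r (q (u (u (g) (h)) (k (h) (h) (h)))) (h)))
normal form: (r (q (f (m (r (g) (h)) (r (g) (h))))) (r (q (u (u (g) (h)) (k (h) (h) (h)))) (h)))

size = 21


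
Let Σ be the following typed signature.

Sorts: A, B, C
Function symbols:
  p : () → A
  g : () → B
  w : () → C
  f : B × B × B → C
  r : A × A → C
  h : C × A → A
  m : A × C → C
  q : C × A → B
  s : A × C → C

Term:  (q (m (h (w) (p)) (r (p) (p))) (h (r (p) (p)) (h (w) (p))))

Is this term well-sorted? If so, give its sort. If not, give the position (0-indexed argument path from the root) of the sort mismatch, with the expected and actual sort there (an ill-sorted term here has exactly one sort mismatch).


well-sorted; sort = B

      (w) : C
      (p) : A
    (h (w) (p)) : A
      (p) : A
      (p) : A
    (r (p) (p)) : C
  (m (h (w) (p)) (r (p) (p))) : C
      (p) : A
      (p) : A
    (r (p) (p)) : C
      (w) : C
      (p) : A
    (h (w) (p)) : A
  (h (r (p) (p)) (h (w) (p))) : A
(q (m (h (w) (p)) (r (p) (p))) (h (r (p) (p)) (h (w) (p)))) : B


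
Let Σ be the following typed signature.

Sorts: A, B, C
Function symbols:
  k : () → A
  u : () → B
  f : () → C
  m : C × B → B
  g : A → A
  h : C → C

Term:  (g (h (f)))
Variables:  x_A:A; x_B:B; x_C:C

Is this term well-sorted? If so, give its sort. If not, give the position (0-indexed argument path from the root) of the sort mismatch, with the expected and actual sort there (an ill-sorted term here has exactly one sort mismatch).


ill-sorted at position [0]: expected A, got C

    (f) : C
  (h (f)) : C
(g (h (f))) : ✗ arg 0 at [0] has sort C, expected A


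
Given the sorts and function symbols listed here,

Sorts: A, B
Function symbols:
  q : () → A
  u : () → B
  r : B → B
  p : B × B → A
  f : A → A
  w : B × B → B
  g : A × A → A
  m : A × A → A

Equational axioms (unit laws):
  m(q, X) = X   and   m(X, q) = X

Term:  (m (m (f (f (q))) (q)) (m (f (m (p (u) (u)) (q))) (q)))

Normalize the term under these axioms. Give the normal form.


1. (m (m (f (f (q))) (q)) (m (f (m (p (u) (u)) (q))) (q)))  →  (m (f (f (q))) (m (f (m (p (u) (u)) (q))) (q)))
2. (m (f (f (q))) (m (f (m (p (u) (u)) (q))) (q)))  →  (m (f (f (q))) (f (m (p (u) (u)) (q))))
3. (m (f (f (q))) (f (m (p (u) (u)) (q))))  →  (m (f (f (q))) (f (p (u) (u))))

normal form = (m (f (f (q))) (f (p (u) (u))))


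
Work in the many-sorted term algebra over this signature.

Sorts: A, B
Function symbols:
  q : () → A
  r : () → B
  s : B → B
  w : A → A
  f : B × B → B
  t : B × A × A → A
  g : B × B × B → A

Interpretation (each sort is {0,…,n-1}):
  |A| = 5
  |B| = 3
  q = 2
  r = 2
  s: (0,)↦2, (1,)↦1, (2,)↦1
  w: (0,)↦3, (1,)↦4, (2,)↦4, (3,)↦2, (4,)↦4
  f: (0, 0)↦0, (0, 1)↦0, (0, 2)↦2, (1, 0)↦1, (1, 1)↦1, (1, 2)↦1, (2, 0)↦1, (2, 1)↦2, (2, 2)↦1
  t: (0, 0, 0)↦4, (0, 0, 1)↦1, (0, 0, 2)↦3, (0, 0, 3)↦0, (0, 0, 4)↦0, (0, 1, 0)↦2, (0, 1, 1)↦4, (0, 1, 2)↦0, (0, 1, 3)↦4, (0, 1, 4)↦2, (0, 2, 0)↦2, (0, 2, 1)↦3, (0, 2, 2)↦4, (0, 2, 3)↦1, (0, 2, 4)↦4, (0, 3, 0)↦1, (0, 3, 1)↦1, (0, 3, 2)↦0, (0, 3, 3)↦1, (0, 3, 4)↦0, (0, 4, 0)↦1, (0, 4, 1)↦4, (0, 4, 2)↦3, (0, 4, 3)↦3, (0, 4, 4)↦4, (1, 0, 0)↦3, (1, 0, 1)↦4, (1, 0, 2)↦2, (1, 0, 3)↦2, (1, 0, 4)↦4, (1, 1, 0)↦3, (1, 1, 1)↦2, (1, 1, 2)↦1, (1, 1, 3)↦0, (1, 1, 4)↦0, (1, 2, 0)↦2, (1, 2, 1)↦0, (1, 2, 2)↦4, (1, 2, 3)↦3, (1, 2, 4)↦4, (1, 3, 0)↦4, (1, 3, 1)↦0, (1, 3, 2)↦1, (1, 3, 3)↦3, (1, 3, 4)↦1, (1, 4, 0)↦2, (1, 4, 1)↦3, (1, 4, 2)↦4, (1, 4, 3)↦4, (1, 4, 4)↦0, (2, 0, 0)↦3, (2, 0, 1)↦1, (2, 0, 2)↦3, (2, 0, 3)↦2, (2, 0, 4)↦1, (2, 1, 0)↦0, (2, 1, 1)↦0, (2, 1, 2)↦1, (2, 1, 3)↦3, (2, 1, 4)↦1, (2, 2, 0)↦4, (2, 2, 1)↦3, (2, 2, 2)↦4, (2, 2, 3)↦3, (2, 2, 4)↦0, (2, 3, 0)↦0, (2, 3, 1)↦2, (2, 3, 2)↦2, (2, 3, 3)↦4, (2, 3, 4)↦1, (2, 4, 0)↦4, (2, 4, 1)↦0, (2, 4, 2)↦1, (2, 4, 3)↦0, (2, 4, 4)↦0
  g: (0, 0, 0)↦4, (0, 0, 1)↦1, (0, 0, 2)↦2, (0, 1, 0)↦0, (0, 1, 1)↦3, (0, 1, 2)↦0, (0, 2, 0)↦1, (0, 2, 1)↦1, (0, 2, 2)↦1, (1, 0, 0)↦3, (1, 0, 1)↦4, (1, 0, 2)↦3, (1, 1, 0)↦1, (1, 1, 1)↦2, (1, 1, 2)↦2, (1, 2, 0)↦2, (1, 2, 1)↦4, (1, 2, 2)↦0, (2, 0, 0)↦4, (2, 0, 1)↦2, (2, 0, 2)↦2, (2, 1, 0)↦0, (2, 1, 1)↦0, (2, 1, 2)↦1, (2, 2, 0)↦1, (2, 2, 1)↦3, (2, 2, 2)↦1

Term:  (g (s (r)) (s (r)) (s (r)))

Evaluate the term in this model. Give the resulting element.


  r = 2
  (s (r)) = s(2,) = 1
  r = 2
  (s (r)) = s(2,) = 1
  r = 2
  (s (r)) = s(2,) = 1
  (g (s (r)) (s (r)) (s (r))) = g(1, 1, 1) = 2

value = 2


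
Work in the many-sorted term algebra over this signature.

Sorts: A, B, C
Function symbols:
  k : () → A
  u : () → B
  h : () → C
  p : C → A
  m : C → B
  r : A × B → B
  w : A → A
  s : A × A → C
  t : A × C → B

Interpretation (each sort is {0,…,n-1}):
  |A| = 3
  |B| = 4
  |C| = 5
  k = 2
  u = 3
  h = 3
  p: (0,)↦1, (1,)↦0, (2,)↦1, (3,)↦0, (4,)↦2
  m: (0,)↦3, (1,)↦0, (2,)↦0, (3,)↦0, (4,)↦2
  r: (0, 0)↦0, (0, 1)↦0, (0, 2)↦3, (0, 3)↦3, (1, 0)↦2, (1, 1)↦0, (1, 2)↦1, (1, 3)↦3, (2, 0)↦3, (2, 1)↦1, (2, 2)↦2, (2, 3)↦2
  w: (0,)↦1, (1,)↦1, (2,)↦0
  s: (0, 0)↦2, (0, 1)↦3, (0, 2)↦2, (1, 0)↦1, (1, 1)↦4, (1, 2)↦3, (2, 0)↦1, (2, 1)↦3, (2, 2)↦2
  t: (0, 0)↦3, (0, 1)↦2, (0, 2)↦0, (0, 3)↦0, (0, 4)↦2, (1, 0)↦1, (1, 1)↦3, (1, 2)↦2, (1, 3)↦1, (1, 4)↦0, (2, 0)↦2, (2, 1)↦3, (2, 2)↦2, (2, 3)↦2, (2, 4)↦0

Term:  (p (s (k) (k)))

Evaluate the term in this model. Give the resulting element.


  k = 2
  k = 2
  (s (k) (k)) = s(2, 2) = 2
  (p (s (k) (k))) = p(2,) = 1

value = 1


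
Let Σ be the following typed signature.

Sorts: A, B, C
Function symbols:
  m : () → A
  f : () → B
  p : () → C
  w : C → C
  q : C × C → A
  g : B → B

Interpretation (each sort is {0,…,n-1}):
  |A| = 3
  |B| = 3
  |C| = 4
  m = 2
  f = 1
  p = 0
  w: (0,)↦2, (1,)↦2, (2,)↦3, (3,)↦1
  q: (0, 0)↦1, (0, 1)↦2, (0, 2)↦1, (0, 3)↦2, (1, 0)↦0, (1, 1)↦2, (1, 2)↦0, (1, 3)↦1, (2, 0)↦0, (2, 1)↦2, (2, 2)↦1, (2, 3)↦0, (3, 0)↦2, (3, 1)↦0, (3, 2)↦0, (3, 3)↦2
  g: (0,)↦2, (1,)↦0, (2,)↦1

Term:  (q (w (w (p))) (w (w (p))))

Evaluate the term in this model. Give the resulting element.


  p = 0
  (w (p)) = w(0,) = 2
  (w (w (p))) = w(2,) = 3
  p = 0
  (w (p)) = w(0,) = 2
  (w (w (p))) = w(2,) = 3
  (q (w (w (p))) (w (w (p)))) = q(3, 3) = 2

value = 2


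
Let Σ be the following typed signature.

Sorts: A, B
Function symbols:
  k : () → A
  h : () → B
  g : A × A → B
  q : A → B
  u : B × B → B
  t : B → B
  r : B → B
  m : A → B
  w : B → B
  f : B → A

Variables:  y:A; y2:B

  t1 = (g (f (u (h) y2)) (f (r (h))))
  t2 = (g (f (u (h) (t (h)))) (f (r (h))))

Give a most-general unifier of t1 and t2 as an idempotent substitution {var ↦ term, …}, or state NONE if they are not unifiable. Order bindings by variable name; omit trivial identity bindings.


{y2 ↦ (t (h))}


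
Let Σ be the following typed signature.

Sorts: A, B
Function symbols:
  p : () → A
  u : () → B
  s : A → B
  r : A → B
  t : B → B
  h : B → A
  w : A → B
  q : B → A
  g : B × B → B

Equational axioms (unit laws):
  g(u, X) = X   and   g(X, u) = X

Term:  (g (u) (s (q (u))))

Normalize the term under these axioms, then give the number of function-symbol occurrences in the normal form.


size = 3

1. (g (u) (s (q (u))))  →  (s (q (u)))
normal form: (s (q (u)))
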